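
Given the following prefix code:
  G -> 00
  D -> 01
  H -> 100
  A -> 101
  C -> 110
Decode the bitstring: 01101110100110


Decoding step by step:
Bits 01 -> D
Bits 101 -> A
Bits 110 -> C
Bits 100 -> H
Bits 110 -> C


Decoded message: DACHC


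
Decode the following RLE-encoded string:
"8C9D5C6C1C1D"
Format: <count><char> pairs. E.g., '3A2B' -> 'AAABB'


Expanding each <count><char> pair:
  8C -> 'CCCCCCCC'
  9D -> 'DDDDDDDDD'
  5C -> 'CCCCC'
  6C -> 'CCCCCC'
  1C -> 'C'
  1D -> 'D'

Decoded = CCCCCCCCDDDDDDDDDCCCCCCCCCCCCD


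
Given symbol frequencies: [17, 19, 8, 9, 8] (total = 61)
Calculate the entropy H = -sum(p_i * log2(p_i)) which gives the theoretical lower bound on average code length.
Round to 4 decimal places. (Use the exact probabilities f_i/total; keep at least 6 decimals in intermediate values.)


Per-symbol terms -p_i * log2(p_i) with p_i = f_i/61:
  p = 17/61 = 0.278689: log2(p) = -1.843274, -p*log2(p) = 0.513699
  p = 19/61 = 0.311475: log2(p) = -1.682810, -p*log2(p) = 0.524154
  p = 8/61 = 0.131148: log2(p) = -2.930737, -p*log2(p) = 0.384359
  p = 9/61 = 0.147541: log2(p) = -2.760812, -p*log2(p) = 0.407333
  p = 8/61 = 0.131148: log2(p) = -2.930737, -p*log2(p) = 0.384359
H = 0.513699 + 0.524154 + 0.384359 + 0.407333 + 0.384359 = 2.213904

H = 2.2139 bits/symbol


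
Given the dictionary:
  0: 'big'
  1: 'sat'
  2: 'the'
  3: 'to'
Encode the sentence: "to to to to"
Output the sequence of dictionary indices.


Look up each word in the dictionary:
  'to' -> 3
  'to' -> 3
  'to' -> 3
  'to' -> 3

Encoded: [3, 3, 3, 3]


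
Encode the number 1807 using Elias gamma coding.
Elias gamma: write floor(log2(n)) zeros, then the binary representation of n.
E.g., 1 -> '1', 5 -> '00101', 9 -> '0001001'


num_bits = floor(log2(1807)) + 1 = 11
leading_zeros = num_bits - 1 = 10
binary(1807) = 11100001111

Elias gamma(1807) = '0000000000' + '11100001111' = 000000000011100001111 (21 bits)


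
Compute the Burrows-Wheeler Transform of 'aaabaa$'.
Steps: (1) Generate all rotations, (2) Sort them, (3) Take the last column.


Rotations (sorted):
  0: $aaabaa -> last char: a
  1: a$aaaba -> last char: a
  2: aa$aaab -> last char: b
  3: aaabaa$ -> last char: $
  4: aabaa$a -> last char: a
  5: abaa$aa -> last char: a
  6: baa$aaa -> last char: a


BWT = aab$aaa


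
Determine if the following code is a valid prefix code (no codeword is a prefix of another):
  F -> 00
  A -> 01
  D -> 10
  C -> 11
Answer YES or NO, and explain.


Checking each pair (does one codeword prefix another?):
  F='00' vs A='01': no prefix
  F='00' vs D='10': no prefix
  F='00' vs C='11': no prefix
  A='01' vs F='00': no prefix
  A='01' vs D='10': no prefix
  A='01' vs C='11': no prefix
  D='10' vs F='00': no prefix
  D='10' vs A='01': no prefix
  D='10' vs C='11': no prefix
  C='11' vs F='00': no prefix
  C='11' vs A='01': no prefix
  C='11' vs D='10': no prefix
No violation found over all pairs.

YES -- this is a valid prefix code. No codeword is a prefix of any other codeword.


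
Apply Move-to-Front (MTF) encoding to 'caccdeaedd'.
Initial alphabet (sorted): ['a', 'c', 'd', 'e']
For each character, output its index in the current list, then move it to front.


MTF encoding:
'c': index 1 in ['a', 'c', 'd', 'e'] -> ['c', 'a', 'd', 'e']
'a': index 1 in ['c', 'a', 'd', 'e'] -> ['a', 'c', 'd', 'e']
'c': index 1 in ['a', 'c', 'd', 'e'] -> ['c', 'a', 'd', 'e']
'c': index 0 in ['c', 'a', 'd', 'e'] -> ['c', 'a', 'd', 'e']
'd': index 2 in ['c', 'a', 'd', 'e'] -> ['d', 'c', 'a', 'e']
'e': index 3 in ['d', 'c', 'a', 'e'] -> ['e', 'd', 'c', 'a']
'a': index 3 in ['e', 'd', 'c', 'a'] -> ['a', 'e', 'd', 'c']
'e': index 1 in ['a', 'e', 'd', 'c'] -> ['e', 'a', 'd', 'c']
'd': index 2 in ['e', 'a', 'd', 'c'] -> ['d', 'e', 'a', 'c']
'd': index 0 in ['d', 'e', 'a', 'c'] -> ['d', 'e', 'a', 'c']


Output: [1, 1, 1, 0, 2, 3, 3, 1, 2, 0]


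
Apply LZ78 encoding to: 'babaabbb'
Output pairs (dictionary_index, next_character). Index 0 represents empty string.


LZ78 encoding steps:
Dictionary: {0: ''}
Step 1: w='' (idx 0), next='b' -> output (0, 'b'), add 'b' as idx 1
Step 2: w='' (idx 0), next='a' -> output (0, 'a'), add 'a' as idx 2
Step 3: w='b' (idx 1), next='a' -> output (1, 'a'), add 'ba' as idx 3
Step 4: w='a' (idx 2), next='b' -> output (2, 'b'), add 'ab' as idx 4
Step 5: w='b' (idx 1), next='b' -> output (1, 'b'), add 'bb' as idx 5


Encoded: [(0, 'b'), (0, 'a'), (1, 'a'), (2, 'b'), (1, 'b')]


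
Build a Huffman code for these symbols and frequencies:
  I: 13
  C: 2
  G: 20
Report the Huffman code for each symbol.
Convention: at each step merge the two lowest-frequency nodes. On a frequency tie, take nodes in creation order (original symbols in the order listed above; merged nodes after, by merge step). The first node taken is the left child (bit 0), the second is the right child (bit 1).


Huffman tree construction:
Step 1: Merge C(2) + I(13) = 15
Step 2: Merge (C+I)(15) + G(20) = 35
Read each symbol's code off the tree from the root (left child = 0, right child = 1).

Codes:
  I: 01 (length 2)
  C: 00 (length 2)
  G: 1 (length 1)
Average code length: 50/35 = 1.4286 bits/symbol


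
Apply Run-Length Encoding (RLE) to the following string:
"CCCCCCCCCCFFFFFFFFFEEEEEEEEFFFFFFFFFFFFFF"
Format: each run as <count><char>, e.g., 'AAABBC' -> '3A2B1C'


Scanning runs left to right:
  i=0: run of 'C' x 10 -> '10C'
  i=10: run of 'F' x 9 -> '9F'
  i=19: run of 'E' x 8 -> '8E'
  i=27: run of 'F' x 14 -> '14F'

RLE = 10C9F8E14F


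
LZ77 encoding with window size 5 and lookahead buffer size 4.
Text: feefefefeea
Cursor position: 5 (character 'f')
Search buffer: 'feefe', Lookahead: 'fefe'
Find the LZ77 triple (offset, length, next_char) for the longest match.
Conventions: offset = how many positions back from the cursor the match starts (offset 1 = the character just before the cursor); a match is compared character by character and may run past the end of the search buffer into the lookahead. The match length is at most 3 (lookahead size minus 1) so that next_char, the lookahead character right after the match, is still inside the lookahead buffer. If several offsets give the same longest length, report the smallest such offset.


Try each offset into the search buffer:
  offset=1 (pos 4, char 'e'): match length 0
  offset=2 (pos 3, char 'f'): match length 3
  offset=3 (pos 2, char 'e'): match length 0
  offset=4 (pos 1, char 'e'): match length 0
  offset=5 (pos 0, char 'f'): match length 2
Longest match has length 3 at offset 2.
next_char = character at position 5 + 3 = 8 -> 'e'

Best match: offset=2, length=3 (matching 'fef' starting at position 3)
LZ77 triple: (2, 3, 'e')


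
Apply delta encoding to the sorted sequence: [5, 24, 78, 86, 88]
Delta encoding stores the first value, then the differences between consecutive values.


First value: 5
Deltas:
  24 - 5 = 19
  78 - 24 = 54
  86 - 78 = 8
  88 - 86 = 2


Delta encoded: [5, 19, 54, 8, 2]


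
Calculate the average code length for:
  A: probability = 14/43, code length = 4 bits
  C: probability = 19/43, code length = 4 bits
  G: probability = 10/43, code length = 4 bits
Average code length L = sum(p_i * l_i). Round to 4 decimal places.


Weighted contributions p_i * l_i:
  A: (14/43) * 4 = 56/43
  C: (19/43) * 4 = 76/43
  G: (10/43) * 4 = 40/43
Sum = (56 + 76 + 40)/43 = 172/43

L = 172/43 = 4.0000 bits/symbol


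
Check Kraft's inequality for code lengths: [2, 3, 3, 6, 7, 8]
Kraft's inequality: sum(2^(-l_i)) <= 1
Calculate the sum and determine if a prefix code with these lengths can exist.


Sum = 2^(-2) + 2^(-3) + 2^(-3) + 2^(-6) + 2^(-7) + 2^(-8)
    = 0.25 + 0.125 + 0.125 + 0.015625 + 0.0078125 + 0.00390625
    = 135/256 = 0.52734375
Since 0.52734375 <= 1, Kraft's inequality IS satisfied.
A prefix code with these lengths CAN exist.

Kraft sum = 0.52734375. Satisfied.


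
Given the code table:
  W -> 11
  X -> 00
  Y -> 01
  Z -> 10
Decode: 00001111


Decoding:
00 -> X
00 -> X
11 -> W
11 -> W


Result: XXWW


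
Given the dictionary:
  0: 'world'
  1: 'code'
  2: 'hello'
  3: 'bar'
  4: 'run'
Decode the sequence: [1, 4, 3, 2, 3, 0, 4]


Look up each index in the dictionary:
  1 -> 'code'
  4 -> 'run'
  3 -> 'bar'
  2 -> 'hello'
  3 -> 'bar'
  0 -> 'world'
  4 -> 'run'

Decoded: "code run bar hello bar world run"


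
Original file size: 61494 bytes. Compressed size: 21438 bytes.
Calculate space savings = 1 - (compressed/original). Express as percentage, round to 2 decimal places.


ratio = compressed/original = 21438/61494 = 0.348619
savings = 1 - ratio = 1 - 0.348619 = 0.651381
as a percentage: 0.651381 * 100 = 65.14%

Space savings = 1 - 21438/61494 = 65.14%


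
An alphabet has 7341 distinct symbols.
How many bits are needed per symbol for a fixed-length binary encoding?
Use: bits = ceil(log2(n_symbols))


log2(7341) = 12.8418
Bracket: 2^12 = 4096 < 7341 <= 2^13 = 8192
So ceil(log2(7341)) = 13

bits = ceil(log2(7341)) = ceil(12.8418) = 13 bits


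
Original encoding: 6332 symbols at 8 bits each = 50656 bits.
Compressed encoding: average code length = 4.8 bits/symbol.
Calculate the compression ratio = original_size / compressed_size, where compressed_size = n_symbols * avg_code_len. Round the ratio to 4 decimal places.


original_size = n_symbols * orig_bits = 6332 * 8 = 50656 bits
compressed_size = n_symbols * avg_code_len = 6332 * 4.8 = 30393.6 bits
ratio = original_size / compressed_size = 50656 / 30393.6 = 1.6667

Compression ratio = 1.6667


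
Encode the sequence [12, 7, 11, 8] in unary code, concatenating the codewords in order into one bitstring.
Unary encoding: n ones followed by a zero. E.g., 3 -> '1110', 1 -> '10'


Encode each number as n ones followed by a terminating 0:
  12 -> 1111111111110 (13 bits)
  7 -> 11111110 (8 bits)
  11 -> 111111111110 (12 bits)
  8 -> 111111110 (9 bits)
Total length = 13 + 8 + 12 + 9 = 42 bits.

Unary([12, 7, 11, 8]) = 111111111111011111110111111111110111111110 (42 bits)


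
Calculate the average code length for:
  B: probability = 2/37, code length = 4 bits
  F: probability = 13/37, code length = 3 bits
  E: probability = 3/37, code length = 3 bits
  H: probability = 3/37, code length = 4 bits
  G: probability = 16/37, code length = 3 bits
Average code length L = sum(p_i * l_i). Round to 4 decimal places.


Weighted contributions p_i * l_i:
  B: (2/37) * 4 = 8/37
  F: (13/37) * 3 = 39/37
  E: (3/37) * 3 = 9/37
  H: (3/37) * 4 = 12/37
  G: (16/37) * 3 = 48/37
Sum = (8 + 39 + 9 + 12 + 48)/37 = 116/37

L = 116/37 = 3.1351 bits/symbol


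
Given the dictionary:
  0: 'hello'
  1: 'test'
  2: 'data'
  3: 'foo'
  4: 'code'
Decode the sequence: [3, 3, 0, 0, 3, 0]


Look up each index in the dictionary:
  3 -> 'foo'
  3 -> 'foo'
  0 -> 'hello'
  0 -> 'hello'
  3 -> 'foo'
  0 -> 'hello'

Decoded: "foo foo hello hello foo hello"


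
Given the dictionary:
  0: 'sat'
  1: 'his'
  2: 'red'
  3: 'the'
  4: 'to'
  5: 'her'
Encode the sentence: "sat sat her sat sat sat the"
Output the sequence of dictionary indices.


Look up each word in the dictionary:
  'sat' -> 0
  'sat' -> 0
  'her' -> 5
  'sat' -> 0
  'sat' -> 0
  'sat' -> 0
  'the' -> 3

Encoded: [0, 0, 5, 0, 0, 0, 3]


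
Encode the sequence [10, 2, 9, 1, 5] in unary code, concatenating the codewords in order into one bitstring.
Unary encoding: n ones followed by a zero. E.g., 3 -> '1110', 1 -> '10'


Encode each number as n ones followed by a terminating 0:
  10 -> 11111111110 (11 bits)
  2 -> 110 (3 bits)
  9 -> 1111111110 (10 bits)
  1 -> 10 (2 bits)
  5 -> 111110 (6 bits)
Total length = 11 + 3 + 10 + 2 + 6 = 32 bits.

Unary([10, 2, 9, 1, 5]) = 11111111110110111111111010111110 (32 bits)


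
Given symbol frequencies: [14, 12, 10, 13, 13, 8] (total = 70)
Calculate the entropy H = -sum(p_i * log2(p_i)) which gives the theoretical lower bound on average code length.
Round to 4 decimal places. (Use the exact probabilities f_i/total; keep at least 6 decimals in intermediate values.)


Per-symbol terms -p_i * log2(p_i) with p_i = f_i/70:
  p = 14/70 = 0.200000: log2(p) = -2.321928, -p*log2(p) = 0.464386
  p = 12/70 = 0.171429: log2(p) = -2.544321, -p*log2(p) = 0.436169
  p = 10/70 = 0.142857: log2(p) = -2.807355, -p*log2(p) = 0.401051
  p = 13/70 = 0.185714: log2(p) = -2.428843, -p*log2(p) = 0.451071
  p = 13/70 = 0.185714: log2(p) = -2.428843, -p*log2(p) = 0.451071
  p = 8/70 = 0.114286: log2(p) = -3.129283, -p*log2(p) = 0.357632
H = 0.464386 + 0.436169 + 0.401051 + 0.451071 + 0.451071 + 0.357632 = 2.561380

H = 2.5614 bits/symbol


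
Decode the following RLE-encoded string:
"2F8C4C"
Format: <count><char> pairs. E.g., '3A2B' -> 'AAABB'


Expanding each <count><char> pair:
  2F -> 'FF'
  8C -> 'CCCCCCCC'
  4C -> 'CCCC'

Decoded = FFCCCCCCCCCCCC


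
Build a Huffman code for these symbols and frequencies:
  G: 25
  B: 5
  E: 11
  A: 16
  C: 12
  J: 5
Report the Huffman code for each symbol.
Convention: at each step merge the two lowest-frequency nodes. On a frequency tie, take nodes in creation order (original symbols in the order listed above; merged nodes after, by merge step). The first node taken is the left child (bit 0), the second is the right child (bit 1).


Huffman tree construction:
Step 1: Merge B(5) + J(5) = 10
Step 2: Merge (B+J)(10) + E(11) = 21
Step 3: Merge C(12) + A(16) = 28
Step 4: Merge ((B+J)+E)(21) + G(25) = 46
Step 5: Merge (C+A)(28) + (((B+J)+E)+G)(46) = 74
Read each symbol's code off the tree from the root (left child = 0, right child = 1).

Codes:
  G: 11 (length 2)
  B: 1000 (length 4)
  E: 101 (length 3)
  A: 01 (length 2)
  C: 00 (length 2)
  J: 1001 (length 4)
Average code length: 179/74 = 2.4189 bits/symbol


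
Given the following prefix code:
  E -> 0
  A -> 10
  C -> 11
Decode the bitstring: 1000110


Decoding step by step:
Bits 10 -> A
Bits 0 -> E
Bits 0 -> E
Bits 11 -> C
Bits 0 -> E


Decoded message: AEECE


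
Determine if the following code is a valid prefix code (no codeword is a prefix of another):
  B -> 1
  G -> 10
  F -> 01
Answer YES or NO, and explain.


Checking each pair (does one codeword prefix another?):
  B='1' vs G='10': prefix -- VIOLATION

NO -- this is NOT a valid prefix code. B (1) is a prefix of G (10).


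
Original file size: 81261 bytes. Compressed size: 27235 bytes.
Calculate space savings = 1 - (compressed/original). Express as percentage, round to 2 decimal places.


ratio = compressed/original = 27235/81261 = 0.335155
savings = 1 - ratio = 1 - 0.335155 = 0.664845
as a percentage: 0.664845 * 100 = 66.48%

Space savings = 1 - 27235/81261 = 66.48%


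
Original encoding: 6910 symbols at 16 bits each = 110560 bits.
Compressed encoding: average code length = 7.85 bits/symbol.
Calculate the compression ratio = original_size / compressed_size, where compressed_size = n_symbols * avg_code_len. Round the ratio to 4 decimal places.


original_size = n_symbols * orig_bits = 6910 * 16 = 110560 bits
compressed_size = n_symbols * avg_code_len = 6910 * 7.85 = 54243.5 bits
ratio = original_size / compressed_size = 110560 / 54243.5 = 2.0382

Compression ratio = 2.0382


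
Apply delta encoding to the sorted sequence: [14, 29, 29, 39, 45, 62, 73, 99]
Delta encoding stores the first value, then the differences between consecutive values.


First value: 14
Deltas:
  29 - 14 = 15
  29 - 29 = 0
  39 - 29 = 10
  45 - 39 = 6
  62 - 45 = 17
  73 - 62 = 11
  99 - 73 = 26


Delta encoded: [14, 15, 0, 10, 6, 17, 11, 26]


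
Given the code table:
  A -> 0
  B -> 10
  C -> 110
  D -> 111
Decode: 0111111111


Decoding:
0 -> A
111 -> D
111 -> D
111 -> D


Result: ADDD


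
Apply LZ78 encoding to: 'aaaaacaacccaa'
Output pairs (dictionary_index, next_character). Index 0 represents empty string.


LZ78 encoding steps:
Dictionary: {0: ''}
Step 1: w='' (idx 0), next='a' -> output (0, 'a'), add 'a' as idx 1
Step 2: w='a' (idx 1), next='a' -> output (1, 'a'), add 'aa' as idx 2
Step 3: w='aa' (idx 2), next='c' -> output (2, 'c'), add 'aac' as idx 3
Step 4: w='aac' (idx 3), next='c' -> output (3, 'c'), add 'aacc' as idx 4
Step 5: w='' (idx 0), next='c' -> output (0, 'c'), add 'c' as idx 5
Step 6: w='aa' (idx 2), end of input -> output (2, '')


Encoded: [(0, 'a'), (1, 'a'), (2, 'c'), (3, 'c'), (0, 'c'), (2, '')]


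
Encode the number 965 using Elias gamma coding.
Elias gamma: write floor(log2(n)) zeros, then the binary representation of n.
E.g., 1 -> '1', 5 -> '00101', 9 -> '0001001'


num_bits = floor(log2(965)) + 1 = 10
leading_zeros = num_bits - 1 = 9
binary(965) = 1111000101

Elias gamma(965) = '000000000' + '1111000101' = 0000000001111000101 (19 bits)


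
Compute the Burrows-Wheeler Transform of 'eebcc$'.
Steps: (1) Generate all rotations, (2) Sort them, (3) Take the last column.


Rotations (sorted):
  0: $eebcc -> last char: c
  1: bcc$ee -> last char: e
  2: c$eebc -> last char: c
  3: cc$eeb -> last char: b
  4: ebcc$e -> last char: e
  5: eebcc$ -> last char: $


BWT = cecbe$


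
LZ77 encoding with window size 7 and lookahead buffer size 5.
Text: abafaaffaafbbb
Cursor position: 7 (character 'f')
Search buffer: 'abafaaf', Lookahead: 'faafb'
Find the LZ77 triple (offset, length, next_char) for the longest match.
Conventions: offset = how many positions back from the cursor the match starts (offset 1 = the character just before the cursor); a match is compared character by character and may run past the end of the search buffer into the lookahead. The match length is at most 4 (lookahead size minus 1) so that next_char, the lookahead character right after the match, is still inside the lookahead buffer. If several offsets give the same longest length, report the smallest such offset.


Try each offset into the search buffer:
  offset=1 (pos 6, char 'f'): match length 1
  offset=2 (pos 5, char 'a'): match length 0
  offset=3 (pos 4, char 'a'): match length 0
  offset=4 (pos 3, char 'f'): match length 4
  offset=5 (pos 2, char 'a'): match length 0
  offset=6 (pos 1, char 'b'): match length 0
  offset=7 (pos 0, char 'a'): match length 0
Longest match has length 4 at offset 4.
next_char = character at position 7 + 4 = 11 -> 'b'

Best match: offset=4, length=4 (matching 'faaf' starting at position 3)
LZ77 triple: (4, 4, 'b')


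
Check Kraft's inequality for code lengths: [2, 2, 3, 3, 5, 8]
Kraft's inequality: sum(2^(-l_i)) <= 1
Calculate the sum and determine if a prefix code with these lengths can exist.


Sum = 2^(-2) + 2^(-2) + 2^(-3) + 2^(-3) + 2^(-5) + 2^(-8)
    = 0.25 + 0.25 + 0.125 + 0.125 + 0.03125 + 0.00390625
    = 201/256 = 0.78515625
Since 0.78515625 <= 1, Kraft's inequality IS satisfied.
A prefix code with these lengths CAN exist.

Kraft sum = 0.78515625. Satisfied.


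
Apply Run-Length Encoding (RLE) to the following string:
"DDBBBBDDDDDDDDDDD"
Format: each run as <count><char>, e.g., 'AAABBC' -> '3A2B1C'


Scanning runs left to right:
  i=0: run of 'D' x 2 -> '2D'
  i=2: run of 'B' x 4 -> '4B'
  i=6: run of 'D' x 11 -> '11D'

RLE = 2D4B11D


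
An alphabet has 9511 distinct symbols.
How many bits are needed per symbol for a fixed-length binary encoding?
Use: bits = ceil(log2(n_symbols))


log2(9511) = 13.2154
Bracket: 2^13 = 8192 < 9511 <= 2^14 = 16384
So ceil(log2(9511)) = 14

bits = ceil(log2(9511)) = ceil(13.2154) = 14 bits


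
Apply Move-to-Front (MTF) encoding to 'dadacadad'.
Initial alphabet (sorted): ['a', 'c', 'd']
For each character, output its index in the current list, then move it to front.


MTF encoding:
'd': index 2 in ['a', 'c', 'd'] -> ['d', 'a', 'c']
'a': index 1 in ['d', 'a', 'c'] -> ['a', 'd', 'c']
'd': index 1 in ['a', 'd', 'c'] -> ['d', 'a', 'c']
'a': index 1 in ['d', 'a', 'c'] -> ['a', 'd', 'c']
'c': index 2 in ['a', 'd', 'c'] -> ['c', 'a', 'd']
'a': index 1 in ['c', 'a', 'd'] -> ['a', 'c', 'd']
'd': index 2 in ['a', 'c', 'd'] -> ['d', 'a', 'c']
'a': index 1 in ['d', 'a', 'c'] -> ['a', 'd', 'c']
'd': index 1 in ['a', 'd', 'c'] -> ['d', 'a', 'c']


Output: [2, 1, 1, 1, 2, 1, 2, 1, 1]


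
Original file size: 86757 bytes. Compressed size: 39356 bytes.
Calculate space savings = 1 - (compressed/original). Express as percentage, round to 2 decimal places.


ratio = compressed/original = 39356/86757 = 0.453635
savings = 1 - ratio = 1 - 0.453635 = 0.546365
as a percentage: 0.546365 * 100 = 54.64%

Space savings = 1 - 39356/86757 = 54.64%


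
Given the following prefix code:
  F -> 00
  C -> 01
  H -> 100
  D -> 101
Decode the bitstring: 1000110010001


Decoding step by step:
Bits 100 -> H
Bits 01 -> C
Bits 100 -> H
Bits 100 -> H
Bits 01 -> C


Decoded message: HCHHC


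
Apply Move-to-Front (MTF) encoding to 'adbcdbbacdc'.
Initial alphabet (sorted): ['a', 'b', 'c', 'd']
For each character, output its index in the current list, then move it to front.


MTF encoding:
'a': index 0 in ['a', 'b', 'c', 'd'] -> ['a', 'b', 'c', 'd']
'd': index 3 in ['a', 'b', 'c', 'd'] -> ['d', 'a', 'b', 'c']
'b': index 2 in ['d', 'a', 'b', 'c'] -> ['b', 'd', 'a', 'c']
'c': index 3 in ['b', 'd', 'a', 'c'] -> ['c', 'b', 'd', 'a']
'd': index 2 in ['c', 'b', 'd', 'a'] -> ['d', 'c', 'b', 'a']
'b': index 2 in ['d', 'c', 'b', 'a'] -> ['b', 'd', 'c', 'a']
'b': index 0 in ['b', 'd', 'c', 'a'] -> ['b', 'd', 'c', 'a']
'a': index 3 in ['b', 'd', 'c', 'a'] -> ['a', 'b', 'd', 'c']
'c': index 3 in ['a', 'b', 'd', 'c'] -> ['c', 'a', 'b', 'd']
'd': index 3 in ['c', 'a', 'b', 'd'] -> ['d', 'c', 'a', 'b']
'c': index 1 in ['d', 'c', 'a', 'b'] -> ['c', 'd', 'a', 'b']


Output: [0, 3, 2, 3, 2, 2, 0, 3, 3, 3, 1]


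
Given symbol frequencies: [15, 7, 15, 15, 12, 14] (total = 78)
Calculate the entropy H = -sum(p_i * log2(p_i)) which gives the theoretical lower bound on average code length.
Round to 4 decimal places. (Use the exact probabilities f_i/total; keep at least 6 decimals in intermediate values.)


Per-symbol terms -p_i * log2(p_i) with p_i = f_i/78:
  p = 15/78 = 0.192308: log2(p) = -2.378512, -p*log2(p) = 0.457406
  p = 7/78 = 0.089744: log2(p) = -3.478047, -p*log2(p) = 0.312132
  p = 15/78 = 0.192308: log2(p) = -2.378512, -p*log2(p) = 0.457406
  p = 15/78 = 0.192308: log2(p) = -2.378512, -p*log2(p) = 0.457406
  p = 12/78 = 0.153846: log2(p) = -2.700440, -p*log2(p) = 0.415452
  p = 14/78 = 0.179487: log2(p) = -2.478047, -p*log2(p) = 0.444778
H = 0.457406 + 0.312132 + 0.457406 + 0.457406 + 0.415452 + 0.444778 = 2.544580

H = 2.5446 bits/symbol


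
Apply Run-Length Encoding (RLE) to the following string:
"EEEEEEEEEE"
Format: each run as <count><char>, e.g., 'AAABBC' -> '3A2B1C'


Scanning runs left to right:
  i=0: run of 'E' x 10 -> '10E'

RLE = 10E


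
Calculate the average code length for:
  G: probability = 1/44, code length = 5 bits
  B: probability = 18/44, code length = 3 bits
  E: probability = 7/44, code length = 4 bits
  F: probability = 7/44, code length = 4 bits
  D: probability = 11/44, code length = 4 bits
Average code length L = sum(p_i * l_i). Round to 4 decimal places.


Weighted contributions p_i * l_i:
  G: (1/44) * 5 = 5/44
  B: (18/44) * 3 = 54/44
  E: (7/44) * 4 = 28/44
  F: (7/44) * 4 = 28/44
  D: (11/44) * 4 = 44/44
Sum = (5 + 54 + 28 + 28 + 44)/44 = 159/44

L = 159/44 = 3.6136 bits/symbol


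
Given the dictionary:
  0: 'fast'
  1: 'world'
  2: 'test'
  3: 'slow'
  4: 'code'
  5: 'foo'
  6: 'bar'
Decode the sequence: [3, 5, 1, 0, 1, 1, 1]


Look up each index in the dictionary:
  3 -> 'slow'
  5 -> 'foo'
  1 -> 'world'
  0 -> 'fast'
  1 -> 'world'
  1 -> 'world'
  1 -> 'world'

Decoded: "slow foo world fast world world world"


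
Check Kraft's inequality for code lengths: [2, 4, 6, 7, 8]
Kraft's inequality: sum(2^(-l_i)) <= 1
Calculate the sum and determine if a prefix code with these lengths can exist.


Sum = 2^(-2) + 2^(-4) + 2^(-6) + 2^(-7) + 2^(-8)
    = 0.25 + 0.0625 + 0.015625 + 0.0078125 + 0.00390625
    = 87/256 = 0.33984375
Since 0.33984375 <= 1, Kraft's inequality IS satisfied.
A prefix code with these lengths CAN exist.

Kraft sum = 0.33984375. Satisfied.


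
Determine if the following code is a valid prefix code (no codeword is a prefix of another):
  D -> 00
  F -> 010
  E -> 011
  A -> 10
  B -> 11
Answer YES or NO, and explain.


Checking each pair (does one codeword prefix another?):
  D='00' vs F='010': no prefix
  D='00' vs E='011': no prefix
  D='00' vs A='10': no prefix
  D='00' vs B='11': no prefix
  F='010' vs D='00': no prefix
  F='010' vs E='011': no prefix
  F='010' vs A='10': no prefix
  F='010' vs B='11': no prefix
  E='011' vs D='00': no prefix
  E='011' vs F='010': no prefix
  E='011' vs A='10': no prefix
  E='011' vs B='11': no prefix
  A='10' vs D='00': no prefix
  A='10' vs F='010': no prefix
  A='10' vs E='011': no prefix
  A='10' vs B='11': no prefix
  B='11' vs D='00': no prefix
  B='11' vs F='010': no prefix
  B='11' vs E='011': no prefix
  B='11' vs A='10': no prefix
No violation found over all pairs.

YES -- this is a valid prefix code. No codeword is a prefix of any other codeword.


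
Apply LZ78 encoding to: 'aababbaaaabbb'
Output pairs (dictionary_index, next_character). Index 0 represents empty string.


LZ78 encoding steps:
Dictionary: {0: ''}
Step 1: w='' (idx 0), next='a' -> output (0, 'a'), add 'a' as idx 1
Step 2: w='a' (idx 1), next='b' -> output (1, 'b'), add 'ab' as idx 2
Step 3: w='ab' (idx 2), next='b' -> output (2, 'b'), add 'abb' as idx 3
Step 4: w='a' (idx 1), next='a' -> output (1, 'a'), add 'aa' as idx 4
Step 5: w='aa' (idx 4), next='b' -> output (4, 'b'), add 'aab' as idx 5
Step 6: w='' (idx 0), next='b' -> output (0, 'b'), add 'b' as idx 6
Step 7: w='b' (idx 6), end of input -> output (6, '')


Encoded: [(0, 'a'), (1, 'b'), (2, 'b'), (1, 'a'), (4, 'b'), (0, 'b'), (6, '')]


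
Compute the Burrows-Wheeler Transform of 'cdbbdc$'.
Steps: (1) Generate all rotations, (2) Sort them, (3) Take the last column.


Rotations (sorted):
  0: $cdbbdc -> last char: c
  1: bbdc$cd -> last char: d
  2: bdc$cdb -> last char: b
  3: c$cdbbd -> last char: d
  4: cdbbdc$ -> last char: $
  5: dbbdc$c -> last char: c
  6: dc$cdbb -> last char: b


BWT = cdbd$cb


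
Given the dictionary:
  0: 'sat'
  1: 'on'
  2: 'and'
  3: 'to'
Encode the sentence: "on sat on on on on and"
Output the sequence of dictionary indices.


Look up each word in the dictionary:
  'on' -> 1
  'sat' -> 0
  'on' -> 1
  'on' -> 1
  'on' -> 1
  'on' -> 1
  'and' -> 2

Encoded: [1, 0, 1, 1, 1, 1, 2]


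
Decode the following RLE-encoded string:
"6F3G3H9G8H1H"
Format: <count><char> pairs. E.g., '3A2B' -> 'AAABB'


Expanding each <count><char> pair:
  6F -> 'FFFFFF'
  3G -> 'GGG'
  3H -> 'HHH'
  9G -> 'GGGGGGGGG'
  8H -> 'HHHHHHHH'
  1H -> 'H'

Decoded = FFFFFFGGGHHHGGGGGGGGGHHHHHHHHH


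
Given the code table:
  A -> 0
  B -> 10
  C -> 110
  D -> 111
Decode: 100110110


Decoding:
10 -> B
0 -> A
110 -> C
110 -> C


Result: BACC


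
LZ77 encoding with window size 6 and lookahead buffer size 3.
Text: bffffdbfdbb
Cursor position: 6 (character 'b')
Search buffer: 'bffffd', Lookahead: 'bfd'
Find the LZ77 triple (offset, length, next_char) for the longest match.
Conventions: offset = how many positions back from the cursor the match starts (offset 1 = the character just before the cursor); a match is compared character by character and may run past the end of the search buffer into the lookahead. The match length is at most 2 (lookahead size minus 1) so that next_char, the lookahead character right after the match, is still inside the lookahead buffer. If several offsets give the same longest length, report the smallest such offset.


Try each offset into the search buffer:
  offset=1 (pos 5, char 'd'): match length 0
  offset=2 (pos 4, char 'f'): match length 0
  offset=3 (pos 3, char 'f'): match length 0
  offset=4 (pos 2, char 'f'): match length 0
  offset=5 (pos 1, char 'f'): match length 0
  offset=6 (pos 0, char 'b'): match length 2
Longest match has length 2 at offset 6.
next_char = character at position 6 + 2 = 8 -> 'd'

Best match: offset=6, length=2 (matching 'bf' starting at position 0)
LZ77 triple: (6, 2, 'd')


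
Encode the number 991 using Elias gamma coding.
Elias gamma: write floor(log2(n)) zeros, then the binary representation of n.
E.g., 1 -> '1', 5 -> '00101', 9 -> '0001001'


num_bits = floor(log2(991)) + 1 = 10
leading_zeros = num_bits - 1 = 9
binary(991) = 1111011111

Elias gamma(991) = '000000000' + '1111011111' = 0000000001111011111 (19 bits)


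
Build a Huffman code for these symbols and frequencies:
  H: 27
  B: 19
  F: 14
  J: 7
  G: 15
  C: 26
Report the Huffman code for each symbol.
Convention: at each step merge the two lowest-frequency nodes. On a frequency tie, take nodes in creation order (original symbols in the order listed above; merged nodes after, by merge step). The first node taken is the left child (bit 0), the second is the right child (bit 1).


Huffman tree construction:
Step 1: Merge J(7) + F(14) = 21
Step 2: Merge G(15) + B(19) = 34
Step 3: Merge (J+F)(21) + C(26) = 47
Step 4: Merge H(27) + (G+B)(34) = 61
Step 5: Merge ((J+F)+C)(47) + (H+(G+B))(61) = 108
Read each symbol's code off the tree from the root (left child = 0, right child = 1).

Codes:
  H: 10 (length 2)
  B: 111 (length 3)
  F: 001 (length 3)
  J: 000 (length 3)
  G: 110 (length 3)
  C: 01 (length 2)
Average code length: 271/108 = 2.5093 bits/symbol


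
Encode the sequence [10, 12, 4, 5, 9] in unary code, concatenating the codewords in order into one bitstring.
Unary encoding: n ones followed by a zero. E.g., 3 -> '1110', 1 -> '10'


Encode each number as n ones followed by a terminating 0:
  10 -> 11111111110 (11 bits)
  12 -> 1111111111110 (13 bits)
  4 -> 11110 (5 bits)
  5 -> 111110 (6 bits)
  9 -> 1111111110 (10 bits)
Total length = 11 + 13 + 5 + 6 + 10 = 45 bits.

Unary([10, 12, 4, 5, 9]) = 111111111101111111111110111101111101111111110 (45 bits)


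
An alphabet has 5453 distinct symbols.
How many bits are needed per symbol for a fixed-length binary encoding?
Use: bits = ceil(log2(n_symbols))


log2(5453) = 12.4128
Bracket: 2^12 = 4096 < 5453 <= 2^13 = 8192
So ceil(log2(5453)) = 13

bits = ceil(log2(5453)) = ceil(12.4128) = 13 bits


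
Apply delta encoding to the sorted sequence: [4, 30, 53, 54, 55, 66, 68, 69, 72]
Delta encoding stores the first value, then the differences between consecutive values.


First value: 4
Deltas:
  30 - 4 = 26
  53 - 30 = 23
  54 - 53 = 1
  55 - 54 = 1
  66 - 55 = 11
  68 - 66 = 2
  69 - 68 = 1
  72 - 69 = 3


Delta encoded: [4, 26, 23, 1, 1, 11, 2, 1, 3]


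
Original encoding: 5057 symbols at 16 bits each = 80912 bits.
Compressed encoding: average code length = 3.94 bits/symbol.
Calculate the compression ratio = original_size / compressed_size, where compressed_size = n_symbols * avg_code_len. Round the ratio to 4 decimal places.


original_size = n_symbols * orig_bits = 5057 * 16 = 80912 bits
compressed_size = n_symbols * avg_code_len = 5057 * 3.94 = 19924.58 bits
ratio = original_size / compressed_size = 80912 / 19924.58 = 4.0609

Compression ratio = 4.0609


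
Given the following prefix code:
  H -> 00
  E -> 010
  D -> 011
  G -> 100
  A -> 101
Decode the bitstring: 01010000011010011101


Decoding step by step:
Bits 010 -> E
Bits 100 -> G
Bits 00 -> H
Bits 011 -> D
Bits 010 -> E
Bits 011 -> D
Bits 101 -> A


Decoded message: EGHDEDA


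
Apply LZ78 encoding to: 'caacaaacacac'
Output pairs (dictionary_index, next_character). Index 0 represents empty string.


LZ78 encoding steps:
Dictionary: {0: ''}
Step 1: w='' (idx 0), next='c' -> output (0, 'c'), add 'c' as idx 1
Step 2: w='' (idx 0), next='a' -> output (0, 'a'), add 'a' as idx 2
Step 3: w='a' (idx 2), next='c' -> output (2, 'c'), add 'ac' as idx 3
Step 4: w='a' (idx 2), next='a' -> output (2, 'a'), add 'aa' as idx 4
Step 5: w='ac' (idx 3), next='a' -> output (3, 'a'), add 'aca' as idx 5
Step 6: w='c' (idx 1), next='a' -> output (1, 'a'), add 'ca' as idx 6
Step 7: w='c' (idx 1), end of input -> output (1, '')


Encoded: [(0, 'c'), (0, 'a'), (2, 'c'), (2, 'a'), (3, 'a'), (1, 'a'), (1, '')]


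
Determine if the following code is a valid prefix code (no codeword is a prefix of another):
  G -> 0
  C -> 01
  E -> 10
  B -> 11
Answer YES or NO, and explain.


Checking each pair (does one codeword prefix another?):
  G='0' vs C='01': prefix -- VIOLATION

NO -- this is NOT a valid prefix code. G (0) is a prefix of C (01).


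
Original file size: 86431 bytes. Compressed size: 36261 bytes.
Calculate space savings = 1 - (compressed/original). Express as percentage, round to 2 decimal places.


ratio = compressed/original = 36261/86431 = 0.419537
savings = 1 - ratio = 1 - 0.419537 = 0.580463
as a percentage: 0.580463 * 100 = 58.05%

Space savings = 1 - 36261/86431 = 58.05%


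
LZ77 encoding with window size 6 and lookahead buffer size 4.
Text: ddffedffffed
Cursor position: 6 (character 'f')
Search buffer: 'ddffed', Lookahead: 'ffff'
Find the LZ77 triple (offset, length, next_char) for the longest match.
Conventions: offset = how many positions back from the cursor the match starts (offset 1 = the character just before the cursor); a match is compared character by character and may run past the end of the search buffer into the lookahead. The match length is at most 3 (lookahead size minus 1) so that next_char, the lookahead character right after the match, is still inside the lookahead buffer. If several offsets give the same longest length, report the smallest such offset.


Try each offset into the search buffer:
  offset=1 (pos 5, char 'd'): match length 0
  offset=2 (pos 4, char 'e'): match length 0
  offset=3 (pos 3, char 'f'): match length 1
  offset=4 (pos 2, char 'f'): match length 2
  offset=5 (pos 1, char 'd'): match length 0
  offset=6 (pos 0, char 'd'): match length 0
Longest match has length 2 at offset 4.
next_char = character at position 6 + 2 = 8 -> 'f'

Best match: offset=4, length=2 (matching 'ff' starting at position 2)
LZ77 triple: (4, 2, 'f')


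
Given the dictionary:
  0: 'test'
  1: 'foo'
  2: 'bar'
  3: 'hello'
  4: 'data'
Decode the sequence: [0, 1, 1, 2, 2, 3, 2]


Look up each index in the dictionary:
  0 -> 'test'
  1 -> 'foo'
  1 -> 'foo'
  2 -> 'bar'
  2 -> 'bar'
  3 -> 'hello'
  2 -> 'bar'

Decoded: "test foo foo bar bar hello bar"


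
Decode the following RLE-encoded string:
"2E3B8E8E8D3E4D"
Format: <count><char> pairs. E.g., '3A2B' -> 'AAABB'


Expanding each <count><char> pair:
  2E -> 'EE'
  3B -> 'BBB'
  8E -> 'EEEEEEEE'
  8E -> 'EEEEEEEE'
  8D -> 'DDDDDDDD'
  3E -> 'EEE'
  4D -> 'DDDD'

Decoded = EEBBBEEEEEEEEEEEEEEEEDDDDDDDDEEEDDDD


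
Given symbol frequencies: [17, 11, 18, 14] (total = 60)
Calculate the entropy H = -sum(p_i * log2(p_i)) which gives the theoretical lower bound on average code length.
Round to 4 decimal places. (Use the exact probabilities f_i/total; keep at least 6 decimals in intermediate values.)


Per-symbol terms -p_i * log2(p_i) with p_i = f_i/60:
  p = 17/60 = 0.283333: log2(p) = -1.819428, -p*log2(p) = 0.515505
  p = 11/60 = 0.183333: log2(p) = -2.447459, -p*log2(p) = 0.448701
  p = 18/60 = 0.300000: log2(p) = -1.736966, -p*log2(p) = 0.521090
  p = 14/60 = 0.233333: log2(p) = -2.099536, -p*log2(p) = 0.489892
H = 0.515505 + 0.448701 + 0.521090 + 0.489892 = 1.975188

H = 1.9752 bits/symbol


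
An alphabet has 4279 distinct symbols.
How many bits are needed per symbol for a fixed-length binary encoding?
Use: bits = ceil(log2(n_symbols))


log2(4279) = 12.0631
Bracket: 2^12 = 4096 < 4279 <= 2^13 = 8192
So ceil(log2(4279)) = 13

bits = ceil(log2(4279)) = ceil(12.0631) = 13 bits


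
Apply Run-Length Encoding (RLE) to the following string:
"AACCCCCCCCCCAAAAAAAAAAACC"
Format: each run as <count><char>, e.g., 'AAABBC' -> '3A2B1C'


Scanning runs left to right:
  i=0: run of 'A' x 2 -> '2A'
  i=2: run of 'C' x 10 -> '10C'
  i=12: run of 'A' x 11 -> '11A'
  i=23: run of 'C' x 2 -> '2C'

RLE = 2A10C11A2C


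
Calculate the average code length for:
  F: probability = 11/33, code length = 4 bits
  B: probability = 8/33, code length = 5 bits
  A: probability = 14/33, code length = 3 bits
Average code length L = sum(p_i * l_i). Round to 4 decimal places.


Weighted contributions p_i * l_i:
  F: (11/33) * 4 = 44/33
  B: (8/33) * 5 = 40/33
  A: (14/33) * 3 = 42/33
Sum = (44 + 40 + 42)/33 = 126/33

L = 126/33 = 3.8182 bits/symbol


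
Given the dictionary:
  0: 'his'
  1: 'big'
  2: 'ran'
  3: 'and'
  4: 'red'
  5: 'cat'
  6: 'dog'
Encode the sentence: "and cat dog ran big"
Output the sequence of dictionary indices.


Look up each word in the dictionary:
  'and' -> 3
  'cat' -> 5
  'dog' -> 6
  'ran' -> 2
  'big' -> 1

Encoded: [3, 5, 6, 2, 1]


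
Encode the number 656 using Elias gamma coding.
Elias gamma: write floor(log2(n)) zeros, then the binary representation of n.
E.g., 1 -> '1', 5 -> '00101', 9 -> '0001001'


num_bits = floor(log2(656)) + 1 = 10
leading_zeros = num_bits - 1 = 9
binary(656) = 1010010000

Elias gamma(656) = '000000000' + '1010010000' = 0000000001010010000 (19 bits)


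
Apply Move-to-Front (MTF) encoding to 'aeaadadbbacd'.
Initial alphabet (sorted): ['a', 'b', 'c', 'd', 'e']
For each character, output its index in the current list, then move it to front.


MTF encoding:
'a': index 0 in ['a', 'b', 'c', 'd', 'e'] -> ['a', 'b', 'c', 'd', 'e']
'e': index 4 in ['a', 'b', 'c', 'd', 'e'] -> ['e', 'a', 'b', 'c', 'd']
'a': index 1 in ['e', 'a', 'b', 'c', 'd'] -> ['a', 'e', 'b', 'c', 'd']
'a': index 0 in ['a', 'e', 'b', 'c', 'd'] -> ['a', 'e', 'b', 'c', 'd']
'd': index 4 in ['a', 'e', 'b', 'c', 'd'] -> ['d', 'a', 'e', 'b', 'c']
'a': index 1 in ['d', 'a', 'e', 'b', 'c'] -> ['a', 'd', 'e', 'b', 'c']
'd': index 1 in ['a', 'd', 'e', 'b', 'c'] -> ['d', 'a', 'e', 'b', 'c']
'b': index 3 in ['d', 'a', 'e', 'b', 'c'] -> ['b', 'd', 'a', 'e', 'c']
'b': index 0 in ['b', 'd', 'a', 'e', 'c'] -> ['b', 'd', 'a', 'e', 'c']
'a': index 2 in ['b', 'd', 'a', 'e', 'c'] -> ['a', 'b', 'd', 'e', 'c']
'c': index 4 in ['a', 'b', 'd', 'e', 'c'] -> ['c', 'a', 'b', 'd', 'e']
'd': index 3 in ['c', 'a', 'b', 'd', 'e'] -> ['d', 'c', 'a', 'b', 'e']


Output: [0, 4, 1, 0, 4, 1, 1, 3, 0, 2, 4, 3]


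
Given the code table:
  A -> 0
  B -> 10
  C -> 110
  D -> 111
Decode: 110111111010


Decoding:
110 -> C
111 -> D
111 -> D
0 -> A
10 -> B


Result: CDDAB


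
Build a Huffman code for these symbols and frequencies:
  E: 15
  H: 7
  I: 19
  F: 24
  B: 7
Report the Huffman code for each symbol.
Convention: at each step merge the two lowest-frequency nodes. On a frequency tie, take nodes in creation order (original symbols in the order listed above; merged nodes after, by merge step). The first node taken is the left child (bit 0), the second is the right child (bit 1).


Huffman tree construction:
Step 1: Merge H(7) + B(7) = 14
Step 2: Merge (H+B)(14) + E(15) = 29
Step 3: Merge I(19) + F(24) = 43
Step 4: Merge ((H+B)+E)(29) + (I+F)(43) = 72
Read each symbol's code off the tree from the root (left child = 0, right child = 1).

Codes:
  E: 01 (length 2)
  H: 000 (length 3)
  I: 10 (length 2)
  F: 11 (length 2)
  B: 001 (length 3)
Average code length: 158/72 = 2.1944 bits/symbol


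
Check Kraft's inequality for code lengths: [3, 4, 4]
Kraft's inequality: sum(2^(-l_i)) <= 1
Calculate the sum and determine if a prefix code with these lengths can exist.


Sum = 2^(-3) + 2^(-4) + 2^(-4)
    = 0.125 + 0.0625 + 0.0625
    = 4/16 = 0.25
Since 0.25 <= 1, Kraft's inequality IS satisfied.
A prefix code with these lengths CAN exist.

Kraft sum = 0.25. Satisfied.


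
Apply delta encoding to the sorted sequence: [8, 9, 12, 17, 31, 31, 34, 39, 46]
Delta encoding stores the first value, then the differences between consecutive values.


First value: 8
Deltas:
  9 - 8 = 1
  12 - 9 = 3
  17 - 12 = 5
  31 - 17 = 14
  31 - 31 = 0
  34 - 31 = 3
  39 - 34 = 5
  46 - 39 = 7


Delta encoded: [8, 1, 3, 5, 14, 0, 3, 5, 7]


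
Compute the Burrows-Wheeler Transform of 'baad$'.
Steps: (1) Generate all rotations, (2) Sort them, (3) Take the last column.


Rotations (sorted):
  0: $baad -> last char: d
  1: aad$b -> last char: b
  2: ad$ba -> last char: a
  3: baad$ -> last char: $
  4: d$baa -> last char: a


BWT = dba$a


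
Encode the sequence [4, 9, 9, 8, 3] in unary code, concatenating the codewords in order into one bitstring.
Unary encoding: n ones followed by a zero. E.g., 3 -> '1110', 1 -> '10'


Encode each number as n ones followed by a terminating 0:
  4 -> 11110 (5 bits)
  9 -> 1111111110 (10 bits)
  9 -> 1111111110 (10 bits)
  8 -> 111111110 (9 bits)
  3 -> 1110 (4 bits)
Total length = 5 + 10 + 10 + 9 + 4 = 38 bits.

Unary([4, 9, 9, 8, 3]) = 11110111111111011111111101111111101110 (38 bits)
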